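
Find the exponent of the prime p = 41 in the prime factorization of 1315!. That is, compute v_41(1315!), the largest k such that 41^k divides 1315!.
v_41(1315!) = 32

Legendre's formula: v_p(n!) = Σ_{k ≥ 1} ⌊n / p^k⌋. For p = 41, n = 1315, the terms are:
  ⌊1315/41^1⌋ = ⌊1315/41⌋ = 32
(the next term ⌊1315/41^2⌋ = 0, terminating the sum). Summing: v_41(1315!) = 32 = 32.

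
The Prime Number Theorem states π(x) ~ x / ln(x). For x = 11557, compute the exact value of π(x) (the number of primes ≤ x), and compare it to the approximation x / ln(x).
π(11557) = 1392;  x/ln(x) ≈ 1235.38;  relative error ≈ 11.25%.

Directly count primes up to 11557: π(11557) = 1392. The PNT approximation gives 11557/ln(11557) ≈ 11557/9.35505 ≈ 1235.38. Relative error (π(x) − x/ln(x)) / π(x) ≈ 11.25%; the approximation is known to undercount slightly (Li(x) is a better estimate).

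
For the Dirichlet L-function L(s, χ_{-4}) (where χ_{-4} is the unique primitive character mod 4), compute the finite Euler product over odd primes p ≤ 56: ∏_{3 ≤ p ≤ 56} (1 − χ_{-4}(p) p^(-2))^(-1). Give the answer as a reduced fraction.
∏ = 6080498115610191266973991/6635764829241999360000000

The odd primes p ≤ 56 are [3, 5, 7, 11, 13, 17, 19, 23, 29, 31, 37, 41, 43, 47, 53]. For each, χ(p) = 1 if p ≡ 1 mod 4, χ(p) = −1 if p ≡ 3 mod 4. Taking (1 − χ(p)/p^2)^(-1) = p^2/(p^2 − χ(p)): (1 − (-1)/3^2)^(-1) · (1 − (1)/5^2)^(-1) · (1 − (-1)/7^2)^(-1) · (1 − (-1)/11^2)^(-1) · (1 − (1)/13^2)^(-1) · (1 − (1)/17^2)^(-1) · (1 − (-1)/19^2)^(-1) · (1 − (-1)/23^2)^(-1) · (1 − (1)/29^2)^(-1) · (1 − (-1)/31^2)^(-1) · (1 − (1)/37^2)^(-1) · (1 − (1)/41^2)^(-1) · (1 − (-1)/43^2)^(-1) · (1 − (-1)/47^2)^(-1) · (1 − (1)/53^2)^(-1) = 6080498115610191266973991/6635764829241999360000000.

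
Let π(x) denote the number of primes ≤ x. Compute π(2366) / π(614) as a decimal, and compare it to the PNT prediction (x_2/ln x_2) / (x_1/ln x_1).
π(2366)/π(614) = 350/112 ≈ 3.1250;  PNT prediction ≈ 3.1843.

π(614) = 112 and π(2366) = 350, so π(2366)/π(614) ≈ 3.1250. The PNT-predicted ratio is (2366/ln(2366)) / (614/ln(614)) ≈ 3.1843. The two agree to within a few percent, as expected.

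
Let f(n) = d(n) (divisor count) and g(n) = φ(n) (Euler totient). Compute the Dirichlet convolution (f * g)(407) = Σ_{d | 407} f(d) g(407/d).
(d * φ)(407) = 456

Divisors of 407: [1, 11, 37, 407]. For each d | 407:
  d = 1: d(1) · φ(407/1) = 1 · 360 = 360
  d = 11: d(11) · φ(407/11) = 2 · 36 = 72
  d = 37: d(37) · φ(407/37) = 2 · 10 = 20
  d = 407: d(407) · φ(407/407) = 4 · 1 = 4
Summing: (d * φ)(407) = 360 + 72 + 20 + 4 = 456.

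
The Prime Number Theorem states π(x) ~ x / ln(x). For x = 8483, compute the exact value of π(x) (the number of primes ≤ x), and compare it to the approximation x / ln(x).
π(8483) = 1059;  x/ln(x) ≈ 937.78;  relative error ≈ 11.45%.

Directly count primes up to 8483: π(8483) = 1059. The PNT approximation gives 8483/ln(8483) ≈ 8483/9.04582 ≈ 937.78. Relative error (π(x) − x/ln(x)) / π(x) ≈ 11.45%; the approximation is known to undercount slightly (Li(x) is a better estimate).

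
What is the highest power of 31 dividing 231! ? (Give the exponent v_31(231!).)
v_31(231!) = 7

Legendre's formula: v_p(n!) = Σ_{k ≥ 1} ⌊n / p^k⌋. For p = 31, n = 231, the terms are:
  ⌊231/31^1⌋ = ⌊231/31⌋ = 7
(the next term ⌊231/31^2⌋ = 0, terminating the sum). Summing: v_31(231!) = 7 = 7.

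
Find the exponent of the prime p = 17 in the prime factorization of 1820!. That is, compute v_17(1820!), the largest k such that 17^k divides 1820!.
v_17(1820!) = 113

Legendre's formula: v_p(n!) = Σ_{k ≥ 1} ⌊n / p^k⌋. For p = 17, n = 1820, the terms are:
  ⌊1820/17^1⌋ = ⌊1820/17⌋ = 107
  ⌊1820/17^2⌋ = ⌊1820/289⌋ = 6
(the next term ⌊1820/17^3⌋ = 0, terminating the sum). Summing: v_17(1820!) = 107 + 6 = 113.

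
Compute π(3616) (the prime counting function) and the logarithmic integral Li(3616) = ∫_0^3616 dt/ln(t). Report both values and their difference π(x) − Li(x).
π(3616) = 505;  Li(3616) ≈ 518.79;  π(x) − Li(x) ≈ -13.79.

Direct count of primes ≤ 3616 gives π(3616) = 505. Numerical evaluation of the logarithmic integral gives Li(3616) ≈ 518.79. The difference π(x) − Li(x) ≈ -13.79 is typically negative for small/moderate x (Li(x) overestimates), though Littlewood's theorem shows this sign changes infinitely often.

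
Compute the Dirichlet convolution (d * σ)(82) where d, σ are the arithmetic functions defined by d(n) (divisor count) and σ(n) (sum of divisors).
(d * σ)(82) = 220

Divisors of 82: [1, 2, 41, 82]. For each d | 82:
  d = 1: d(1) · σ(82/1) = 1 · 126 = 126
  d = 2: d(2) · σ(82/2) = 2 · 42 = 84
  d = 41: d(41) · σ(82/41) = 2 · 3 = 6
  d = 82: d(82) · σ(82/82) = 4 · 1 = 4
Summing: (d * σ)(82) = 126 + 84 + 6 + 4 = 220.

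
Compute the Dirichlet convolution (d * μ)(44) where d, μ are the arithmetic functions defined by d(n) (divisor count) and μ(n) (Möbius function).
(d * μ)(44) = 1

Divisors of 44: [1, 2, 4, 11, 22, 44]. For each d | 44:
  d = 1: d(1) · μ(44/1) = 1 · 0 = 0
  d = 2: d(2) · μ(44/2) = 2 · 1 = 2
  d = 4: d(4) · μ(44/4) = 3 · -1 = -3
  d = 11: d(11) · μ(44/11) = 2 · 0 = 0
  d = 22: d(22) · μ(44/22) = 4 · -1 = -4
  d = 44: d(44) · μ(44/44) = 6 · 1 = 6
Summing: (d * μ)(44) = 0 + 2 + -3 + 0 + -4 + 6 = 1.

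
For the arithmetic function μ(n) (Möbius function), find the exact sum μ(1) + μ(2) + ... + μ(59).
Σ_{n ≤ 59} μ(n) = -1

Compute μ(n) for each 1 ≤ n ≤ 59: μ(1) = 1, μ(2) = -1, μ(3) = -1, μ(4) = 0, μ(5) = -1, μ(6) = 1, μ(7) = -1, μ(8) = 0, μ(9) = 0, μ(10) = 1, μ(11) = -1, μ(12) = 0, μ(13) = -1, μ(14) = 1, μ(15) = 1, μ(16) = 0, μ(17) = -1, μ(18) = 0, μ(19) = -1, μ(20) = 0, μ(21) = 1, μ(22) = 1, μ(23) = -1, μ(24) = 0, μ(25) = 0, μ(26) = 1, μ(27) = 0, μ(28) = 0, μ(29) = -1, μ(30) = -1, μ(31) = -1, μ(32) = 0, μ(33) = 1, μ(34) = 1, μ(35) = 1, μ(36) = 0, μ(37) = -1, μ(38) = 1, μ(39) = 1, μ(40) = 0, μ(41) = -1, μ(42) = -1, μ(43) = -1, μ(44) = 0, μ(45) = 0, μ(46) = 1, μ(47) = -1, μ(48) = 0, μ(49) = 0, μ(50) = 0, μ(51) = 1, μ(52) = 0, μ(53) = -1, μ(54) = 0, μ(55) = 1, μ(56) = 0, μ(57) = 1, μ(58) = 1, μ(59) = -1. Summing all 59 values: -1. (Mertens function M(x) = Σ_{n ≤ x} μ(n); on average M(x) should be small (PNT ⟺ M(x) = o(x)).)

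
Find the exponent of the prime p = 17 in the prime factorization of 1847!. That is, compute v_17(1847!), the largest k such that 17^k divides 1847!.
v_17(1847!) = 114

Legendre's formula: v_p(n!) = Σ_{k ≥ 1} ⌊n / p^k⌋. For p = 17, n = 1847, the terms are:
  ⌊1847/17^1⌋ = ⌊1847/17⌋ = 108
  ⌊1847/17^2⌋ = ⌊1847/289⌋ = 6
(the next term ⌊1847/17^3⌋ = 0, terminating the sum). Summing: v_17(1847!) = 108 + 6 = 114.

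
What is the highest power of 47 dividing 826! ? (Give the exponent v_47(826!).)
v_47(826!) = 17

Legendre's formula: v_p(n!) = Σ_{k ≥ 1} ⌊n / p^k⌋. For p = 47, n = 826, the terms are:
  ⌊826/47^1⌋ = ⌊826/47⌋ = 17
(the next term ⌊826/47^2⌋ = 0, terminating the sum). Summing: v_47(826!) = 17 = 17.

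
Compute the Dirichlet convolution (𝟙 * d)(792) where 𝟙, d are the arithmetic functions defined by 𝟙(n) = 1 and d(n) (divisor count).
(𝟙 * d)(792) = 180

Divisors of 792: [1, 2, 3, 4, 6, 8, 9, 11, 12, 18, 22, 24, 33, 36, 44, 66, 72, 88, 99, 132, 198, 264, 396, 792]. For each d | 792:
  d = 1: 𝟙(1) · d(792/1) = 1 · 24 = 24
  d = 2: 𝟙(2) · d(792/2) = 1 · 18 = 18
  d = 3: 𝟙(3) · d(792/3) = 1 · 16 = 16
  d = 4: 𝟙(4) · d(792/4) = 1 · 12 = 12
  d = 6: 𝟙(6) · d(792/6) = 1 · 12 = 12
  d = 8: 𝟙(8) · d(792/8) = 1 · 6 = 6
  d = 9: 𝟙(9) · d(792/9) = 1 · 8 = 8
  d = 11: 𝟙(11) · d(792/11) = 1 · 12 = 12
  d = 12: 𝟙(12) · d(792/12) = 1 · 8 = 8
  d = 18: 𝟙(18) · d(792/18) = 1 · 6 = 6
  d = 22: 𝟙(22) · d(792/22) = 1 · 9 = 9
  d = 24: 𝟙(24) · d(792/24) = 1 · 4 = 4
  d = 33: 𝟙(33) · d(792/33) = 1 · 8 = 8
  d = 36: 𝟙(36) · d(792/36) = 1 · 4 = 4
  d = 44: 𝟙(44) · d(792/44) = 1 · 6 = 6
  d = 66: 𝟙(66) · d(792/66) = 1 · 6 = 6
  d = 72: 𝟙(72) · d(792/72) = 1 · 2 = 2
  d = 88: 𝟙(88) · d(792/88) = 1 · 3 = 3
  d = 99: 𝟙(99) · d(792/99) = 1 · 4 = 4
  d = 132: 𝟙(132) · d(792/132) = 1 · 4 = 4
  d = 198: 𝟙(198) · d(792/198) = 1 · 3 = 3
  d = 264: 𝟙(264) · d(792/264) = 1 · 2 = 2
  d = 396: 𝟙(396) · d(792/396) = 1 · 2 = 2
  d = 792: 𝟙(792) · d(792/792) = 1 · 1 = 1
Summing: (𝟙 * d)(792) = 24 + 18 + 16 + 12 + 12 + 6 + 8 + 12 + 8 + 6 + 9 + 4 + 8 + 4 + 6 + 6 + 2 + 3 + 4 + 4 + 3 + 2 + 2 + 1 = 180.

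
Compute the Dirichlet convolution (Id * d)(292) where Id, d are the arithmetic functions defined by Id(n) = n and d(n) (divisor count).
(Id * d)(292) = 825

Divisors of 292: [1, 2, 4, 73, 146, 292]. For each d | 292:
  d = 1: Id(1) · d(292/1) = 1 · 6 = 6
  d = 2: Id(2) · d(292/2) = 2 · 4 = 8
  d = 4: Id(4) · d(292/4) = 4 · 2 = 8
  d = 73: Id(73) · d(292/73) = 73 · 3 = 219
  d = 146: Id(146) · d(292/146) = 146 · 2 = 292
  d = 292: Id(292) · d(292/292) = 292 · 1 = 292
Summing: (Id * d)(292) = 6 + 8 + 8 + 219 + 292 + 292 = 825.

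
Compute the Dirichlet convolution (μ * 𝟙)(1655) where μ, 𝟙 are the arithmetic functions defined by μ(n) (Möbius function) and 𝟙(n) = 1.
(μ * 𝟙)(1655) = 0

Divisors of 1655: [1, 5, 331, 1655]. For each d | 1655:
  d = 1: μ(1) · 𝟙(1655/1) = 1 · 1 = 1
  d = 5: μ(5) · 𝟙(1655/5) = -1 · 1 = -1
  d = 331: μ(331) · 𝟙(1655/331) = -1 · 1 = -1
  d = 1655: μ(1655) · 𝟙(1655/1655) = 1 · 1 = 1
Summing: (μ * 𝟙)(1655) = 1 + -1 + -1 + 1 = 0.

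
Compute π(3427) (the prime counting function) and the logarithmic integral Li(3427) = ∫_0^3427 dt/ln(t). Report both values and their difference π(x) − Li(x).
π(3427) = 480;  Li(3427) ≈ 495.64;  π(x) − Li(x) ≈ -15.64.

Direct count of primes ≤ 3427 gives π(3427) = 480. Numerical evaluation of the logarithmic integral gives Li(3427) ≈ 495.64. The difference π(x) − Li(x) ≈ -15.64 is typically negative for small/moderate x (Li(x) overestimates), though Littlewood's theorem shows this sign changes infinitely often.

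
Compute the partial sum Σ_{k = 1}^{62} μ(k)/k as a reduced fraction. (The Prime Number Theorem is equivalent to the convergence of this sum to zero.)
Σ μ(k)/k = 1874648830674470878723/117288381359406970983270

Values of μ(k) for 1 ≤ k ≤ 62: μ(1) = 1, μ(2) = -1, μ(3) = -1, μ(5) = -1, μ(6) = 1, μ(7) = -1, μ(10) = 1, μ(11) = -1, μ(13) = -1, μ(14) = 1, μ(15) = 1, μ(17) = -1, μ(19) = -1, μ(21) = 1, μ(22) = 1, μ(23) = -1, μ(26) = 1, μ(29) = -1, μ(30) = -1, μ(31) = -1, μ(33) = 1, μ(34) = 1, μ(35) = 1, μ(37) = -1, μ(38) = 1, μ(39) = 1, μ(41) = -1, μ(42) = -1, μ(43) = -1, μ(46) = 1, μ(47) = -1, μ(51) = 1, μ(53) = -1, μ(55) = 1, μ(57) = 1, μ(58) = 1, μ(59) = -1, μ(61) = -1, μ(62) = 1, with μ = 0 on non-squarefree integers. Summing μ(k)/k for k where μ(k) ≠ 0 gives 1874648830674470878723/117288381359406970983270 ≈ 0.0160. (PNT ⟺ this sum → 0 as n → ∞.)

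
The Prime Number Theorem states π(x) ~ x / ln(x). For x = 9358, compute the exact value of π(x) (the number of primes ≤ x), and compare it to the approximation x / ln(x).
π(9358) = 1158;  x/ln(x) ≈ 1023.40;  relative error ≈ 11.62%.

Directly count primes up to 9358: π(9358) = 1158. The PNT approximation gives 9358/ln(9358) ≈ 9358/9.14399 ≈ 1023.40. Relative error (π(x) − x/ln(x)) / π(x) ≈ 11.62%; the approximation is known to undercount slightly (Li(x) is a better estimate).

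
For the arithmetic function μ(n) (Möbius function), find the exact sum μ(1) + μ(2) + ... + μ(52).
Σ_{n ≤ 52} μ(n) = -2

Compute μ(n) for each 1 ≤ n ≤ 52: μ(1) = 1, μ(2) = -1, μ(3) = -1, μ(4) = 0, μ(5) = -1, μ(6) = 1, μ(7) = -1, μ(8) = 0, μ(9) = 0, μ(10) = 1, μ(11) = -1, μ(12) = 0, μ(13) = -1, μ(14) = 1, μ(15) = 1, μ(16) = 0, μ(17) = -1, μ(18) = 0, μ(19) = -1, μ(20) = 0, μ(21) = 1, μ(22) = 1, μ(23) = -1, μ(24) = 0, μ(25) = 0, μ(26) = 1, μ(27) = 0, μ(28) = 0, μ(29) = -1, μ(30) = -1, μ(31) = -1, μ(32) = 0, μ(33) = 1, μ(34) = 1, μ(35) = 1, μ(36) = 0, μ(37) = -1, μ(38) = 1, μ(39) = 1, μ(40) = 0, μ(41) = -1, μ(42) = -1, μ(43) = -1, μ(44) = 0, μ(45) = 0, μ(46) = 1, μ(47) = -1, μ(48) = 0, μ(49) = 0, μ(50) = 0, μ(51) = 1, μ(52) = 0. Summing all 52 values: -2. (Mertens function M(x) = Σ_{n ≤ x} μ(n); on average M(x) should be small (PNT ⟺ M(x) = o(x)).)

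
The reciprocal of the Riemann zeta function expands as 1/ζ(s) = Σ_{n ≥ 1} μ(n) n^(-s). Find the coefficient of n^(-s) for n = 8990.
μ(8990) = 1

Factor n = 8990 = 2 · 5 · 29 · 31. μ(n) = 0 if any exponent ≥ 2 (not squarefree); otherwise μ(n) = (−1)^{ω(n)} where ω(n) is the number of distinct prime factors. Applying: μ(8990) = 1.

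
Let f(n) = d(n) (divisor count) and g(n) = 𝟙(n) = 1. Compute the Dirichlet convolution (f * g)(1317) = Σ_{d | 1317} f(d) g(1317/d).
(d * 𝟙)(1317) = 9

Divisors of 1317: [1, 3, 439, 1317]. For each d | 1317:
  d = 1: d(1) · 𝟙(1317/1) = 1 · 1 = 1
  d = 3: d(3) · 𝟙(1317/3) = 2 · 1 = 2
  d = 439: d(439) · 𝟙(1317/439) = 2 · 1 = 2
  d = 1317: d(1317) · 𝟙(1317/1317) = 4 · 1 = 4
Summing: (d * 𝟙)(1317) = 1 + 2 + 2 + 4 = 9.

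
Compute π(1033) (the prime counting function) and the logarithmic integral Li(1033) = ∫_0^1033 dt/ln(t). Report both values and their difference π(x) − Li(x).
π(1033) = 174;  Li(1033) ≈ 182.38;  π(x) − Li(x) ≈ -8.38.

Direct count of primes ≤ 1033 gives π(1033) = 174. Numerical evaluation of the logarithmic integral gives Li(1033) ≈ 182.38. The difference π(x) − Li(x) ≈ -8.38 is typically negative for small/moderate x (Li(x) overestimates), though Littlewood's theorem shows this sign changes infinitely often.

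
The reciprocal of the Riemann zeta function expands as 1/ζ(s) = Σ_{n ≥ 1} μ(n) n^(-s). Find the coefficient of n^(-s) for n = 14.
μ(14) = 1

Factor n = 14 = 2 · 7. μ(n) = 0 if any exponent ≥ 2 (not squarefree); otherwise μ(n) = (−1)^{ω(n)} where ω(n) is the number of distinct prime factors. Applying: μ(14) = 1.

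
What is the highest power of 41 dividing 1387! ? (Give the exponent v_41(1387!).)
v_41(1387!) = 33

Legendre's formula: v_p(n!) = Σ_{k ≥ 1} ⌊n / p^k⌋. For p = 41, n = 1387, the terms are:
  ⌊1387/41^1⌋ = ⌊1387/41⌋ = 33
(the next term ⌊1387/41^2⌋ = 0, terminating the sum). Summing: v_41(1387!) = 33 = 33.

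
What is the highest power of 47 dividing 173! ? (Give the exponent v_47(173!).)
v_47(173!) = 3

Legendre's formula: v_p(n!) = Σ_{k ≥ 1} ⌊n / p^k⌋. For p = 47, n = 173, the terms are:
  ⌊173/47^1⌋ = ⌊173/47⌋ = 3
(the next term ⌊173/47^2⌋ = 0, terminating the sum). Summing: v_47(173!) = 3 = 3.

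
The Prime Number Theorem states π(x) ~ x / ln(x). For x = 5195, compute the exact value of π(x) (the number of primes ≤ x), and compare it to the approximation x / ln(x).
π(5195) = 691;  x/ln(x) ≈ 607.22;  relative error ≈ 12.13%.

Directly count primes up to 5195: π(5195) = 691. The PNT approximation gives 5195/ln(5195) ≈ 5195/8.55545 ≈ 607.22. Relative error (π(x) − x/ln(x)) / π(x) ≈ 12.13%; the approximation is known to undercount slightly (Li(x) is a better estimate).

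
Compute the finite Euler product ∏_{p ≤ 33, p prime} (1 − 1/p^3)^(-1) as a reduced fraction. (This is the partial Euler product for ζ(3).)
∏ = 209363023479599225665/174187638420315512832

The primes p ≤ 33 are [2, 3, 5, 7, 11, 13, 17, 19, 23, 29, 31]. For each prime, (1 − 1/p^3)^(-1) = p^3 / (p^3 − 1). The product is (1 − 1/2^3)^(-1), (1 − 1/3^3)^(-1), (1 − 1/5^3)^(-1), (1 − 1/7^3)^(-1), (1 − 1/11^3)^(-1), (1 − 1/13^3)^(-1), (1 − 1/17^3)^(-1), (1 − 1/19^3)^(-1), (1 − 1/23^3)^(-1), (1 − 1/29^3)^(-1), (1 − 1/31^3)^(-1) = ∏ p^3 / (p^3 − 1) = 209363023479599225665/174187638420315512832.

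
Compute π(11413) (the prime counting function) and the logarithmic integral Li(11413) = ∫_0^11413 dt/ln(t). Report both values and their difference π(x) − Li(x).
π(11413) = 1377;  Li(11413) ≈ 1398.44;  π(x) − Li(x) ≈ -21.44.

Direct count of primes ≤ 11413 gives π(11413) = 1377. Numerical evaluation of the logarithmic integral gives Li(11413) ≈ 1398.44. The difference π(x) − Li(x) ≈ -21.44 is typically negative for small/moderate x (Li(x) overestimates), though Littlewood's theorem shows this sign changes infinitely often.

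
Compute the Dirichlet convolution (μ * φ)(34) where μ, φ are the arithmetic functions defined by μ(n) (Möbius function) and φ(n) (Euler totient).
(μ * φ)(34) = 0

Divisors of 34: [1, 2, 17, 34]. For each d | 34:
  d = 1: μ(1) · φ(34/1) = 1 · 16 = 16
  d = 2: μ(2) · φ(34/2) = -1 · 16 = -16
  d = 17: μ(17) · φ(34/17) = -1 · 1 = -1
  d = 34: μ(34) · φ(34/34) = 1 · 1 = 1
Summing: (μ * φ)(34) = 16 + -16 + -1 + 1 = 0.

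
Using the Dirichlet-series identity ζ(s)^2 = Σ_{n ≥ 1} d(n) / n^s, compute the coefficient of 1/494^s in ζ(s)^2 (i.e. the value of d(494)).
d(494) = 8

ζ(s)^2 = (Σ 1/m^s)(Σ 1/k^s). The coefficient of 1/n^s in the product is the number of ordered pairs (m, k) with mk = n, which equals d(n). For n = 494, divisors are [1, 2, 13, 19, 26, 38, 247, 494], so d(494) = 8.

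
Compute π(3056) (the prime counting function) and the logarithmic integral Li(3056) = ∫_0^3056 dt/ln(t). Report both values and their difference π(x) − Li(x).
π(3056) = 437;  Li(3056) ≈ 449.75;  π(x) − Li(x) ≈ -12.75.

Direct count of primes ≤ 3056 gives π(3056) = 437. Numerical evaluation of the logarithmic integral gives Li(3056) ≈ 449.75. The difference π(x) − Li(x) ≈ -12.75 is typically negative for small/moderate x (Li(x) overestimates), though Littlewood's theorem shows this sign changes infinitely often.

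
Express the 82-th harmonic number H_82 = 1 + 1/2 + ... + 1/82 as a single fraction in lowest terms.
H_82 = 44139711531918267321142140457772773/8845597978580177157715301537899200

Direct summation: H_82 = 1 + 1/2 + ... + 1/82. The least common denominator is lcm(1, ..., 82) = 97301577764381948734868316916891200; over this denominator the numerator is 97301577764381948734868316916891200 + 48650788882190974367434158458445600 + 32433859254793982911622772305630400 + 24325394441095487183717079229222800 + 19460315552876389746973663383378240 + 16216929627396991455811386152815200 + 13900225394911706962124045273841600 + 12162697220547743591858539614611400 + 10811286418264660970540924101876800 + 9730157776438194873486831691689120 + 8845597978580177157715301537899200 + 8108464813698495727905693076407600 + 7484736751106303748836024378222400 + 6950112697455853481062022636920800 + 6486771850958796582324554461126080 + 6081348610273871795929269807305700 + 5723622221434232278521665700993600 + 5405643209132330485270462050938400 + 5121135671809576249203595627204800 + 4865078888219097436743415845844560 + 4633408464970568987374681757947200 + 4422798989290088578857650768949600 + 4230503381060084727602970300734400 + 4054232406849247863952846538203800 + 3892063110575277949394732676675648 + 3742368375553151874418012189111200 + 3603762139421553656846974700625600 + 3475056348727926740531011318460400 + 3355226819461446508098907479892800 + 3243385925479398291162277230563040 + 3138760573044578991447365061835200 + 3040674305136935897964634903652850 + 2948532659526725719238433845966400 + 2861811110717116139260832850496800 + 2780045078982341392424809054768320 + 2702821604566165242635231025469200 + 2629772372010322938780224781537600 + 2560567835904788124601797813602400 + 2494912250368767916278674792740800 + 2432539444109548718371707922922280 + 2373209213765413383777276022363200 + 2316704232485284493687340878973600 + 2262827389869347644996937602718400 + 2211399494645044289428825384474800 + 2162257283652932194108184820375360 + 2115251690530042363801485150367200 + 2070246335412381887975921636529600 + 2027116203424623931976423269101900 + 1985746484987386708874863610548800 + 1946031555287638974697366338337824 + 1907874073811410759507221900331200 + 1871184187776575937209006094555600 + 1835878825743055636506949375790400 + 1801881069710776828423487350312800 + 1769119595716035431543060307579840 + 1737528174363963370265505659230200 + 1707045223936525416401198542401600 + 1677613409730723254049453739946400 + 1649179284142066927709632490116800 + 1621692962739699145581138615281520 + 1595107832202982766145382244539200 + 1569380286522289495723682530917600 + 1544469488323522995791560585982400 + 1520337152568467948982317451826425 + 1496947350221260749767204875644480 + 1474266329763362859619216922983200 + 1452262354692267891565198759953600 + 1430905555358558069630416425248400 + 1410167793686694909200990100244800 + 1390022539491170696212404527384160 + 1370444757244816179364342491787200 + 1351410802283082621317615512734600 + 1332898325539478749792716670094400 + 1314886186005161469390112390768800 + 1297354370191759316464910892225216 + 1280283917952394062300898906801200 + 1263656854082882451102185933985600 + 1247456125184383958139337396370400 + 1231665541321290490314788821732800 + 1216269722054774359185853961461140 + 1201254046473851218948991566875200 + 1186604606882706691888638011181600 = 485536826851100940532563545035500503, so H_82 = 485536826851100940532563545035500503/97301577764381948734868316916891200; reducing by gcd(485536826851100940532563545035500503, 97301577764381948734868316916891200) = 11 gives 44139711531918267321142140457772773/8845597978580177157715301537899200 ≈ 4.99002. (The PNT-adjacent estimate ln(82) + γ ≈ 4.98393 matches within O(1/n).)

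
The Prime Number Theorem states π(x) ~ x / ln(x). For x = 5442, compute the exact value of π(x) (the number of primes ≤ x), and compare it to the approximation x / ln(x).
π(5442) = 719;  x/ln(x) ≈ 632.65;  relative error ≈ 12.01%.

Directly count primes up to 5442: π(5442) = 719. The PNT approximation gives 5442/ln(5442) ≈ 5442/8.60190 ≈ 632.65. Relative error (π(x) − x/ln(x)) / π(x) ≈ 12.01%; the approximation is known to undercount slightly (Li(x) is a better estimate).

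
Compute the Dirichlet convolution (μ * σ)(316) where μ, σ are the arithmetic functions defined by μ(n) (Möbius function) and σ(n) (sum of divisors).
(μ * σ)(316) = 316

Divisors of 316: [1, 2, 4, 79, 158, 316]. For each d | 316:
  d = 1: μ(1) · σ(316/1) = 1 · 560 = 560
  d = 2: μ(2) · σ(316/2) = -1 · 240 = -240
  d = 4: μ(4) · σ(316/4) = 0 · 80 = 0
  d = 79: μ(79) · σ(316/79) = -1 · 7 = -7
  d = 158: μ(158) · σ(316/158) = 1 · 3 = 3
  d = 316: μ(316) · σ(316/316) = 0 · 1 = 0
Summing: (μ * σ)(316) = 560 + -240 + 0 + -7 + 3 + 0 = 316.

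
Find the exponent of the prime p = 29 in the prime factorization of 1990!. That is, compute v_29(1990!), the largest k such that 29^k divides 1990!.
v_29(1990!) = 70

Legendre's formula: v_p(n!) = Σ_{k ≥ 1} ⌊n / p^k⌋. For p = 29, n = 1990, the terms are:
  ⌊1990/29^1⌋ = ⌊1990/29⌋ = 68
  ⌊1990/29^2⌋ = ⌊1990/841⌋ = 2
(the next term ⌊1990/29^3⌋ = 0, terminating the sum). Summing: v_29(1990!) = 68 + 2 = 70.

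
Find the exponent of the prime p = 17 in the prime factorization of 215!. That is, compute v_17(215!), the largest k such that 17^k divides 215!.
v_17(215!) = 12

Legendre's formula: v_p(n!) = Σ_{k ≥ 1} ⌊n / p^k⌋. For p = 17, n = 215, the terms are:
  ⌊215/17^1⌋ = ⌊215/17⌋ = 12
(the next term ⌊215/17^2⌋ = 0, terminating the sum). Summing: v_17(215!) = 12 = 12.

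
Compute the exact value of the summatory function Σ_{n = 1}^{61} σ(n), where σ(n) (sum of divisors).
Σ_{n ≤ 61} σ(n) = 3076

Compute σ(n) for each 1 ≤ n ≤ 61: σ(1) = 1, σ(2) = 3, σ(3) = 4, σ(4) = 7, σ(5) = 6, σ(6) = 12, σ(7) = 8, σ(8) = 15, σ(9) = 13, σ(10) = 18, σ(11) = 12, σ(12) = 28, σ(13) = 14, σ(14) = 24, σ(15) = 24, σ(16) = 31, σ(17) = 18, σ(18) = 39, σ(19) = 20, σ(20) = 42, σ(21) = 32, σ(22) = 36, σ(23) = 24, σ(24) = 60, σ(25) = 31, σ(26) = 42, σ(27) = 40, σ(28) = 56, σ(29) = 30, σ(30) = 72, σ(31) = 32, σ(32) = 63, σ(33) = 48, σ(34) = 54, σ(35) = 48, σ(36) = 91, σ(37) = 38, σ(38) = 60, σ(39) = 56, σ(40) = 90, σ(41) = 42, σ(42) = 96, σ(43) = 44, σ(44) = 84, σ(45) = 78, σ(46) = 72, σ(47) = 48, σ(48) = 124, σ(49) = 57, σ(50) = 93, σ(51) = 72, σ(52) = 98, σ(53) = 54, σ(54) = 120, σ(55) = 72, σ(56) = 120, σ(57) = 80, σ(58) = 90, σ(59) = 60, σ(60) = 168, σ(61) = 62. Summing all 61 values: 3076. (Average order: Σ_{n ≤ x} σ(n) ~ (π²/12) x². For x = 61, (π²/12)·61² ≈ 3060.40.)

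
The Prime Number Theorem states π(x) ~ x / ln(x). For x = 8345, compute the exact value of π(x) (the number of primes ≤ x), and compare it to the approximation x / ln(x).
π(8345) = 1045;  x/ln(x) ≈ 924.20;  relative error ≈ 11.56%.

Directly count primes up to 8345: π(8345) = 1045. The PNT approximation gives 8345/ln(8345) ≈ 8345/9.02942 ≈ 924.20. Relative error (π(x) − x/ln(x)) / π(x) ≈ 11.56%; the approximation is known to undercount slightly (Li(x) is a better estimate).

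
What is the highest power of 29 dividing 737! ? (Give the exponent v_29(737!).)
v_29(737!) = 25

Legendre's formula: v_p(n!) = Σ_{k ≥ 1} ⌊n / p^k⌋. For p = 29, n = 737, the terms are:
  ⌊737/29^1⌋ = ⌊737/29⌋ = 25
(the next term ⌊737/29^2⌋ = 0, terminating the sum). Summing: v_29(737!) = 25 = 25.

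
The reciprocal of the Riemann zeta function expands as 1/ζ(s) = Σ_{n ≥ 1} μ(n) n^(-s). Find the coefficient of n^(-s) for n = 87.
μ(87) = 1

Factor n = 87 = 3 · 29. μ(n) = 0 if any exponent ≥ 2 (not squarefree); otherwise μ(n) = (−1)^{ω(n)} where ω(n) is the number of distinct prime factors. Applying: μ(87) = 1.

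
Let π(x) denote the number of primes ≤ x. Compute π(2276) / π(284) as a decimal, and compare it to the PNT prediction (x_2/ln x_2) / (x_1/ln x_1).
π(2276)/π(284) = 338/61 ≈ 5.5410;  PNT prediction ≈ 5.8564.

π(284) = 61 and π(2276) = 338, so π(2276)/π(284) ≈ 5.5410. The PNT-predicted ratio is (2276/ln(2276)) / (284/ln(284)) ≈ 5.8564. The two agree to within a few percent, as expected.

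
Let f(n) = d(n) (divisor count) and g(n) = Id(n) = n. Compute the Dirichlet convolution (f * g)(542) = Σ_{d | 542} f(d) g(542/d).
(d * Id)(542) = 1092

Divisors of 542: [1, 2, 271, 542]. For each d | 542:
  d = 1: d(1) · Id(542/1) = 1 · 542 = 542
  d = 2: d(2) · Id(542/2) = 2 · 271 = 542
  d = 271: d(271) · Id(542/271) = 2 · 2 = 4
  d = 542: d(542) · Id(542/542) = 4 · 1 = 4
Summing: (d * Id)(542) = 542 + 542 + 4 + 4 = 1092.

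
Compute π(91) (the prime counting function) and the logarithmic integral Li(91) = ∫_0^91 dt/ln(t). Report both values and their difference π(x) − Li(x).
π(91) = 24;  Li(91) ≈ 28.15;  π(x) − Li(x) ≈ -4.15.

Direct count of primes ≤ 91 gives π(91) = 24. Numerical evaluation of the logarithmic integral gives Li(91) ≈ 28.15. The difference π(x) − Li(x) ≈ -4.15 is typically negative for small/moderate x (Li(x) overestimates), though Littlewood's theorem shows this sign changes infinitely often.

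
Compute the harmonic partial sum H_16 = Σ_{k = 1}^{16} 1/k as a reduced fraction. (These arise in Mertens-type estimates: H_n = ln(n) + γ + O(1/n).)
H_16 = 2436559/720720

Direct summation: H_16 = 1 + 1/2 + ... + 1/16. The least common denominator is lcm(1, ..., 16) = 720720; over this denominator the numerator is 720720 + 360360 + 240240 + 180180 + 144144 + 120120 + 102960 + 90090 + 80080 + 72072 + 65520 + 60060 + 55440 + 51480 + 48048 + 45045 = 2436559, so H_16 = 2436559/720720 (already in lowest terms) ≈ 3.38073. (The PNT-adjacent estimate ln(16) + γ ≈ 3.34980 matches within O(1/n).)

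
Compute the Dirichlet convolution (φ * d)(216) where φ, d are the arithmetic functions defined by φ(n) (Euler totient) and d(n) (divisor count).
(φ * d)(216) = 600

Divisors of 216: [1, 2, 3, 4, 6, 8, 9, 12, 18, 24, 27, 36, 54, 72, 108, 216]. For each d | 216:
  d = 1: φ(1) · d(216/1) = 1 · 16 = 16
  d = 2: φ(2) · d(216/2) = 1 · 12 = 12
  d = 3: φ(3) · d(216/3) = 2 · 12 = 24
  d = 4: φ(4) · d(216/4) = 2 · 8 = 16
  d = 6: φ(6) · d(216/6) = 2 · 9 = 18
  d = 8: φ(8) · d(216/8) = 4 · 4 = 16
  d = 9: φ(9) · d(216/9) = 6 · 8 = 48
  d = 12: φ(12) · d(216/12) = 4 · 6 = 24
  d = 18: φ(18) · d(216/18) = 6 · 6 = 36
  d = 24: φ(24) · d(216/24) = 8 · 3 = 24
  d = 27: φ(27) · d(216/27) = 18 · 4 = 72
  d = 36: φ(36) · d(216/36) = 12 · 4 = 48
  d = 54: φ(54) · d(216/54) = 18 · 3 = 54
  d = 72: φ(72) · d(216/72) = 24 · 2 = 48
  d = 108: φ(108) · d(216/108) = 36 · 2 = 72
  d = 216: φ(216) · d(216/216) = 72 · 1 = 72
Summing: (φ * d)(216) = 16 + 12 + 24 + 16 + 18 + 16 + 48 + 24 + 36 + 24 + 72 + 48 + 54 + 48 + 72 + 72 = 600.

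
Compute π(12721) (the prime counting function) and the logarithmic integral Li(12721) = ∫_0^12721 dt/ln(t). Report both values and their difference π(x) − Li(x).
π(12721) = 1519;  Li(12721) ≈ 1537.62;  π(x) − Li(x) ≈ -18.62.

Direct count of primes ≤ 12721 gives π(12721) = 1519. Numerical evaluation of the logarithmic integral gives Li(12721) ≈ 1537.62. The difference π(x) − Li(x) ≈ -18.62 is typically negative for small/moderate x (Li(x) overestimates), though Littlewood's theorem shows this sign changes infinitely often.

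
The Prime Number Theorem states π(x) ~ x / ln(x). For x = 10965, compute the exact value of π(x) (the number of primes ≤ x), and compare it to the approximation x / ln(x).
π(10965) = 1331;  x/ln(x) ≈ 1178.72;  relative error ≈ 11.44%.

Directly count primes up to 10965: π(10965) = 1331. The PNT approximation gives 10965/ln(10965) ≈ 10965/9.30246 ≈ 1178.72. Relative error (π(x) − x/ln(x)) / π(x) ≈ 11.44%; the approximation is known to undercount slightly (Li(x) is a better estimate).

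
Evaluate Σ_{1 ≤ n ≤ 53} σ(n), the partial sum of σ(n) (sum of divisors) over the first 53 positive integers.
Σ_{n ≤ 53} σ(n) = 2304

Compute σ(n) for each 1 ≤ n ≤ 53: σ(1) = 1, σ(2) = 3, σ(3) = 4, σ(4) = 7, σ(5) = 6, σ(6) = 12, σ(7) = 8, σ(8) = 15, σ(9) = 13, σ(10) = 18, σ(11) = 12, σ(12) = 28, σ(13) = 14, σ(14) = 24, σ(15) = 24, σ(16) = 31, σ(17) = 18, σ(18) = 39, σ(19) = 20, σ(20) = 42, σ(21) = 32, σ(22) = 36, σ(23) = 24, σ(24) = 60, σ(25) = 31, σ(26) = 42, σ(27) = 40, σ(28) = 56, σ(29) = 30, σ(30) = 72, σ(31) = 32, σ(32) = 63, σ(33) = 48, σ(34) = 54, σ(35) = 48, σ(36) = 91, σ(37) = 38, σ(38) = 60, σ(39) = 56, σ(40) = 90, σ(41) = 42, σ(42) = 96, σ(43) = 44, σ(44) = 84, σ(45) = 78, σ(46) = 72, σ(47) = 48, σ(48) = 124, σ(49) = 57, σ(50) = 93, σ(51) = 72, σ(52) = 98, σ(53) = 54. Summing all 53 values: 2304. (Average order: Σ_{n ≤ x} σ(n) ~ (π²/12) x². For x = 53, (π²/12)·53² ≈ 2310.31.)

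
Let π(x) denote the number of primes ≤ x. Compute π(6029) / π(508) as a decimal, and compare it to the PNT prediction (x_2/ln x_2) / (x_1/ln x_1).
π(6029)/π(508) = 786/96 ≈ 8.1875;  PNT prediction ≈ 8.4951.

π(508) = 96 and π(6029) = 786, so π(6029)/π(508) ≈ 8.1875. The PNT-predicted ratio is (6029/ln(6029)) / (508/ln(508)) ≈ 8.4951. The two agree to within a few percent, as expected.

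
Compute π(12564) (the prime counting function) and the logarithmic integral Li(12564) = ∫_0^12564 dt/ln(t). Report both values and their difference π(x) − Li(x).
π(12564) = 1500;  Li(12564) ≈ 1521.00;  π(x) − Li(x) ≈ -21.00.

Direct count of primes ≤ 12564 gives π(12564) = 1500. Numerical evaluation of the logarithmic integral gives Li(12564) ≈ 1521.00. The difference π(x) − Li(x) ≈ -21.00 is typically negative for small/moderate x (Li(x) overestimates), though Littlewood's theorem shows this sign changes infinitely often.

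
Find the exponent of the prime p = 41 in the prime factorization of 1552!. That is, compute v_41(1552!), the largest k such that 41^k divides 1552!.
v_41(1552!) = 37

Legendre's formula: v_p(n!) = Σ_{k ≥ 1} ⌊n / p^k⌋. For p = 41, n = 1552, the terms are:
  ⌊1552/41^1⌋ = ⌊1552/41⌋ = 37
(the next term ⌊1552/41^2⌋ = 0, terminating the sum). Summing: v_41(1552!) = 37 = 37.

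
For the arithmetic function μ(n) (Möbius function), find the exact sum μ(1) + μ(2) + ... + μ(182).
Σ_{n ≤ 182} μ(n) = -5

Compute μ(n) for each 1 ≤ n ≤ 182: μ(1) = 1, μ(2) = -1, μ(3) = -1, μ(4) = 0, μ(5) = -1, μ(6) = 1, μ(7) = -1, μ(8) = 0, μ(9) = 0, μ(10) = 1, μ(11) = -1, μ(12) = 0, μ(13) = -1, μ(14) = 1, μ(15) = 1, μ(16) = 0, μ(17) = -1, μ(18) = 0, μ(19) = -1, μ(20) = 0, μ(21) = 1, μ(22) = 1, μ(23) = -1, μ(24) = 0, μ(25) = 0, μ(26) = 1, μ(27) = 0, μ(28) = 0, μ(29) = -1, μ(30) = -1, μ(31) = -1, μ(32) = 0, μ(33) = 1, μ(34) = 1, μ(35) = 1, μ(36) = 0, μ(37) = -1, μ(38) = 1, μ(39) = 1, μ(40) = 0, μ(41) = -1, μ(42) = -1, μ(43) = -1, μ(44) = 0, μ(45) = 0, μ(46) = 1, μ(47) = -1, μ(48) = 0, μ(49) = 0, μ(50) = 0, μ(51) = 1, μ(52) = 0, μ(53) = -1, μ(54) = 0, μ(55) = 1, μ(56) = 0, μ(57) = 1, μ(58) = 1, μ(59) = -1, μ(60) = 0, μ(61) = -1, μ(62) = 1, μ(63) = 0, μ(64) = 0, μ(65) = 1, μ(66) = -1, μ(67) = -1, μ(68) = 0, μ(69) = 1, μ(70) = -1, μ(71) = -1, μ(72) = 0, μ(73) = -1, μ(74) = 1, μ(75) = 0, μ(76) = 0, μ(77) = 1, μ(78) = -1, μ(79) = -1, μ(80) = 0, μ(81) = 0, μ(82) = 1, μ(83) = -1, μ(84) = 0, μ(85) = 1, μ(86) = 1, μ(87) = 1, μ(88) = 0, μ(89) = -1, μ(90) = 0, μ(91) = 1, μ(92) = 0, μ(93) = 1, μ(94) = 1, μ(95) = 1, μ(96) = 0, μ(97) = -1, μ(98) = 0, μ(99) = 0, μ(100) = 0, μ(101) = -1, μ(102) = -1, μ(103) = -1, μ(104) = 0, μ(105) = -1, μ(106) = 1, μ(107) = -1, μ(108) = 0, μ(109) = -1, μ(110) = -1, μ(111) = 1, μ(112) = 0, μ(113) = -1, μ(114) = -1, μ(115) = 1, μ(116) = 0, μ(117) = 0, μ(118) = 1, μ(119) = 1, μ(120) = 0, μ(121) = 0, μ(122) = 1, μ(123) = 1, μ(124) = 0, μ(125) = 0, μ(126) = 0, μ(127) = -1, μ(128) = 0, μ(129) = 1, μ(130) = -1, μ(131) = -1, μ(132) = 0, μ(133) = 1, μ(134) = 1, μ(135) = 0, μ(136) = 0, μ(137) = -1, μ(138) = -1, μ(139) = -1, μ(140) = 0, μ(141) = 1, μ(142) = 1, μ(143) = 1, μ(144) = 0, μ(145) = 1, μ(146) = 1, μ(147) = 0, μ(148) = 0, μ(149) = -1, μ(150) = 0, μ(151) = -1, μ(152) = 0, μ(153) = 0, μ(154) = -1, μ(155) = 1, μ(156) = 0, μ(157) = -1, μ(158) = 1, μ(159) = 1, μ(160) = 0, μ(161) = 1, μ(162) = 0, μ(163) = -1, μ(164) = 0, μ(165) = -1, μ(166) = 1, μ(167) = -1, μ(168) = 0, μ(169) = 0, μ(170) = -1, μ(171) = 0, μ(172) = 0, μ(173) = -1, μ(174) = -1, μ(175) = 0, μ(176) = 0, μ(177) = 1, μ(178) = 1, μ(179) = -1, μ(180) = 0, μ(181) = -1, μ(182) = -1. Summing all 182 values: -5. (Mertens function M(x) = Σ_{n ≤ x} μ(n); on average M(x) should be small (PNT ⟺ M(x) = o(x)).)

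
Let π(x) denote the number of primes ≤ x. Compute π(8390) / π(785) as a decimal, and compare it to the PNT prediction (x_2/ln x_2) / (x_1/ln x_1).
π(8390)/π(785) = 1051/137 ≈ 7.6715;  PNT prediction ≈ 7.8853.

π(785) = 137 and π(8390) = 1051, so π(8390)/π(785) ≈ 7.6715. The PNT-predicted ratio is (8390/ln(8390)) / (785/ln(785)) ≈ 7.8853. The two agree to within a few percent, as expected.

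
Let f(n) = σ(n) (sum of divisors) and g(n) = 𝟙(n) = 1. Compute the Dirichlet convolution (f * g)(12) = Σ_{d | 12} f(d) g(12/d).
(σ * 𝟙)(12) = 55

Divisors of 12: [1, 2, 3, 4, 6, 12]. For each d | 12:
  d = 1: σ(1) · 𝟙(12/1) = 1 · 1 = 1
  d = 2: σ(2) · 𝟙(12/2) = 3 · 1 = 3
  d = 3: σ(3) · 𝟙(12/3) = 4 · 1 = 4
  d = 4: σ(4) · 𝟙(12/4) = 7 · 1 = 7
  d = 6: σ(6) · 𝟙(12/6) = 12 · 1 = 12
  d = 12: σ(12) · 𝟙(12/12) = 28 · 1 = 28
Summing: (σ * 𝟙)(12) = 1 + 3 + 4 + 7 + 12 + 28 = 55.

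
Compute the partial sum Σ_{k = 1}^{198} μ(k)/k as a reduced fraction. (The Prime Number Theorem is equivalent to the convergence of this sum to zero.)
Σ μ(k)/k = -10619956756869560313065816620548852142822454316540788251493888218559666579195/412585138412243404033282153204433423786722919328407878608465087271542530344602

Values of μ(k) for 1 ≤ k ≤ 198: μ(1) = 1, μ(2) = -1, μ(3) = -1, μ(5) = -1, μ(6) = 1, μ(7) = -1, μ(10) = 1, μ(11) = -1, μ(13) = -1, μ(14) = 1, μ(15) = 1, μ(17) = -1, μ(19) = -1, μ(21) = 1, μ(22) = 1, μ(23) = -1, μ(26) = 1, μ(29) = -1, μ(30) = -1, μ(31) = -1, μ(33) = 1, μ(34) = 1, μ(35) = 1, μ(37) = -1, μ(38) = 1, μ(39) = 1, μ(41) = -1, μ(42) = -1, μ(43) = -1, μ(46) = 1, μ(47) = -1, μ(51) = 1, μ(53) = -1, μ(55) = 1, μ(57) = 1, μ(58) = 1, μ(59) = -1, μ(61) = -1, μ(62) = 1, μ(65) = 1, μ(66) = -1, μ(67) = -1, μ(69) = 1, μ(70) = -1, μ(71) = -1, μ(73) = -1, μ(74) = 1, μ(77) = 1, μ(78) = -1, μ(79) = -1, μ(82) = 1, μ(83) = -1, μ(85) = 1, μ(86) = 1, μ(87) = 1, μ(89) = -1, μ(91) = 1, μ(93) = 1, μ(94) = 1, μ(95) = 1, μ(97) = -1, μ(101) = -1, μ(102) = -1, μ(103) = -1, μ(105) = -1, μ(106) = 1, μ(107) = -1, μ(109) = -1, μ(110) = -1, μ(111) = 1, μ(113) = -1, μ(114) = -1, μ(115) = 1, μ(118) = 1, μ(119) = 1, μ(122) = 1, μ(123) = 1, μ(127) = -1, μ(129) = 1, μ(130) = -1, μ(131) = -1, μ(133) = 1, μ(134) = 1, μ(137) = -1, μ(138) = -1, μ(139) = -1, μ(141) = 1, μ(142) = 1, μ(143) = 1, μ(145) = 1, μ(146) = 1, μ(149) = -1, μ(151) = -1, μ(154) = -1, μ(155) = 1, μ(157) = -1, μ(158) = 1, μ(159) = 1, μ(161) = 1, μ(163) = -1, μ(165) = -1, μ(166) = 1, μ(167) = -1, μ(170) = -1, μ(173) = -1, μ(174) = -1, μ(177) = 1, μ(178) = 1, μ(179) = -1, μ(181) = -1, μ(182) = -1, μ(183) = 1, μ(185) = 1, μ(186) = -1, μ(187) = 1, μ(190) = -1, μ(191) = -1, μ(193) = -1, μ(194) = 1, μ(195) = -1, μ(197) = -1, with μ = 0 on non-squarefree integers. Summing μ(k)/k for k where μ(k) ≠ 0 gives -10619956756869560313065816620548852142822454316540788251493888218559666579195/412585138412243404033282153204433423786722919328407878608465087271542530344602 ≈ -0.0257. (PNT ⟺ this sum → 0 as n → ∞.)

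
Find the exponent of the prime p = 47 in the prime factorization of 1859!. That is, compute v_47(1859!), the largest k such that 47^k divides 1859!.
v_47(1859!) = 39

Legendre's formula: v_p(n!) = Σ_{k ≥ 1} ⌊n / p^k⌋. For p = 47, n = 1859, the terms are:
  ⌊1859/47^1⌋ = ⌊1859/47⌋ = 39
(the next term ⌊1859/47^2⌋ = 0, terminating the sum). Summing: v_47(1859!) = 39 = 39.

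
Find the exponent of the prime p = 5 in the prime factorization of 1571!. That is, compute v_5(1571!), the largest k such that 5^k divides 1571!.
v_5(1571!) = 390

Legendre's formula: v_p(n!) = Σ_{k ≥ 1} ⌊n / p^k⌋. For p = 5, n = 1571, the terms are:
  ⌊1571/5^1⌋ = ⌊1571/5⌋ = 314
  ⌊1571/5^2⌋ = ⌊1571/25⌋ = 62
  ⌊1571/5^3⌋ = ⌊1571/125⌋ = 12
  ⌊1571/5^4⌋ = ⌊1571/625⌋ = 2
(the next term ⌊1571/5^5⌋ = 0, terminating the sum). Summing: v_5(1571!) = 314 + 62 + 12 + 2 = 390.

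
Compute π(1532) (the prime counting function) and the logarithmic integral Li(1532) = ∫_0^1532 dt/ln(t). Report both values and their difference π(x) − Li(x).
π(1532) = 242;  Li(1532) ≈ 252.18;  π(x) − Li(x) ≈ -10.18.

Direct count of primes ≤ 1532 gives π(1532) = 242. Numerical evaluation of the logarithmic integral gives Li(1532) ≈ 252.18. The difference π(x) − Li(x) ≈ -10.18 is typically negative for small/moderate x (Li(x) overestimates), though Littlewood's theorem shows this sign changes infinitely often.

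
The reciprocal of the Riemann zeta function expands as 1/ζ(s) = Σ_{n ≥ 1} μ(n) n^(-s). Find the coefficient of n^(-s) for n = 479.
μ(479) = -1

Factor n = 479 = 479. μ(n) = 0 if any exponent ≥ 2 (not squarefree); otherwise μ(n) = (−1)^{ω(n)} where ω(n) is the number of distinct prime factors. Applying: μ(479) = -1.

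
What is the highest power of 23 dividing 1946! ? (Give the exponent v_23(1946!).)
v_23(1946!) = 87

Legendre's formula: v_p(n!) = Σ_{k ≥ 1} ⌊n / p^k⌋. For p = 23, n = 1946, the terms are:
  ⌊1946/23^1⌋ = ⌊1946/23⌋ = 84
  ⌊1946/23^2⌋ = ⌊1946/529⌋ = 3
(the next term ⌊1946/23^3⌋ = 0, terminating the sum). Summing: v_23(1946!) = 84 + 3 = 87.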